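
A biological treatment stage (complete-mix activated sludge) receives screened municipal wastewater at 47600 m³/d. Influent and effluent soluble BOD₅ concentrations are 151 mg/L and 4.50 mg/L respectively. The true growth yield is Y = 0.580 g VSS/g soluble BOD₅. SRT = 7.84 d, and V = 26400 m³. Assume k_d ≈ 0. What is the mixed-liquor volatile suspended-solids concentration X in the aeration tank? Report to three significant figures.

Without decay, X = Y Q (S₀−S) θ_c / V = 0.580 × 47600 × (151 − 4.50) × 7.84 / 26400 = 1201 mg/L.

X ≈ 1200 mg/L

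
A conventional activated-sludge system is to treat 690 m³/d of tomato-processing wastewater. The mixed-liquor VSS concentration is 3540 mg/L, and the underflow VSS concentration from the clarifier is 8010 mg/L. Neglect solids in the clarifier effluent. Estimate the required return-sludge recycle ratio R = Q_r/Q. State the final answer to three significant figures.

R ≈ 0.792

Mass balance around the secondary clarifier (neglecting effluent solids): R = X / (X_r − X) = 3540 / (8010 − 3540) = 0.7919.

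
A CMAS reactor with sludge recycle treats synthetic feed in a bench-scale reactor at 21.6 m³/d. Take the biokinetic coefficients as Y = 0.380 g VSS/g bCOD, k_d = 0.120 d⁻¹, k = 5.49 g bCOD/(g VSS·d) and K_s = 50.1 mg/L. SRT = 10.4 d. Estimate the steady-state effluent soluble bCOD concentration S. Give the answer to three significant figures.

Effluent substrate depends only on kinetics and SRT: S = K_s(1 + k_d θ_c) / [θ_c(Yk − k_d) − 1] = 50.1 × (1 + 0.120 × 10.4) / [10.4 × (0.380 × 5.49 − 0.120) − 1] = 112.6 / 19.45 = 5.791 mg/L.

S ≈ 5.79 mg/L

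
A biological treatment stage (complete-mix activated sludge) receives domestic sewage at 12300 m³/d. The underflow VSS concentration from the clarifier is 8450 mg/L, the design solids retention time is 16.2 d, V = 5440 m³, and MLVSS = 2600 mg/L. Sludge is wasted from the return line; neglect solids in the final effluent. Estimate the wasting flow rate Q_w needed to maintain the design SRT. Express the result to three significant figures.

Q_w ≈ 103 m³/d

Wasting from the return line (neglecting effluent solids): Q_w = V·X / (θ_c·X_r) = 5440 × 2600 / (16.2 × 8450) = 103.3 m³/d.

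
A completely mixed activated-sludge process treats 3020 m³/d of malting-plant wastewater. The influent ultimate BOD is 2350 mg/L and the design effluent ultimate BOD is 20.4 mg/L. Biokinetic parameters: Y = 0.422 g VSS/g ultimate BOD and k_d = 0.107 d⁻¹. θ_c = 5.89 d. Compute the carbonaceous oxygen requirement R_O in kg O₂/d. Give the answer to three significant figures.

The observed yield is Y_obs = Y/(1 + k_d·θ_c) = 0.422 / (1 + 0.107 × 5.89) = 0.422 / 1.630 = 0.2589 g VSS per g ultimate BOD removed.
Substrate removed = Q·(S₀ − S) = 3020 m³/d × (2350 − 20.4) g/m³ = 7.04×10^6 g/d = 7035 kg/d.
P_X = Y_obs·Q·(S₀ − S) = 0.2589 × 7035 = 1821 kg VSS/d.
R_O = Q·(S₀ − S) − 1.42·P_X = 7035 − 1.42 × 1821 = 4449 kg O₂/d.

R_O ≈ 4450 kg O₂/d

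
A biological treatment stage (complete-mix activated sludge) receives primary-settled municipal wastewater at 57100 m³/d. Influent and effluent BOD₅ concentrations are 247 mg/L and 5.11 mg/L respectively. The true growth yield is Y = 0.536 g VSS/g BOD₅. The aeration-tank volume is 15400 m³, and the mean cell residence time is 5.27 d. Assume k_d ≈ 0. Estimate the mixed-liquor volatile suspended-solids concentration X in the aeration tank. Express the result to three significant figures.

X ≈ 2530 mg/L

X = Y·Q·ΔS·θ_c / V = 0.536 × 57100 × (247 − 5.11) × 5.27 / 15400 = 2533 mg/L.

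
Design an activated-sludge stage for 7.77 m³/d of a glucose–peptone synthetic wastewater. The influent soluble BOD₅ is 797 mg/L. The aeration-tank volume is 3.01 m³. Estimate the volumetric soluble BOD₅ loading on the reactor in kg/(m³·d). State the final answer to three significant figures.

L_v ≈ 2.06 kg soluble BOD₅/(m³·d)

Volumetric loading L_v = Q·S₀ / V = 7.77 × 797 g/m³ / 3.010 m³ = 2057 g/(m³·d) = 2.057 kg soluble BOD₅/(m³·d).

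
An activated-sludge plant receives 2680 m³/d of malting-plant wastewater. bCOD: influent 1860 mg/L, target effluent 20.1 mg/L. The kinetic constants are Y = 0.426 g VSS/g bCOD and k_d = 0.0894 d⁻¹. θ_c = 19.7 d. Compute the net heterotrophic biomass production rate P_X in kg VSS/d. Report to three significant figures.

P_X ≈ 761 kg VSS/d

Correct the yield for decay: Y_obs = Y/(1 + k_d θ_c) = 0.426 / (1 + 0.0894 × 19.7) = 0.426 / 2.761 = 0.1543.
Q·(S₀ − S) = 2680 × (1860 − 20.1) × 10⁻³ = 4931 kg/d removed.
P_X = Y_obs · Q(S₀ − S) = 0.1543 × 4931 = 760.8 kg VSS/d.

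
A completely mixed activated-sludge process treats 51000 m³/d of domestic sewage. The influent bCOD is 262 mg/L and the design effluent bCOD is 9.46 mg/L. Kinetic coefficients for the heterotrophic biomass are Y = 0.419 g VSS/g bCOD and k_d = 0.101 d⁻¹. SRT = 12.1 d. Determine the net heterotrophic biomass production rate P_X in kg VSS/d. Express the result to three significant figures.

P_X ≈ 2430 kg VSS/d

The observed yield is Y_obs = Y/(1 + k_d·θ_c) = 0.419 / (1 + 0.101 × 12.1) = 0.419 / 2.222 = 0.1886 g VSS per g bCOD removed.
Substrate removed = Q·(S₀ − S) = 51000 m³/d × (262 − 9.46) g/m³ = 1.29×10^7 g/d = 12880 kg/d.
Net biomass production P_X = Y_obs × Q·(S₀ − S) = 0.1886 × 12880 = 2429 kg VSS/d.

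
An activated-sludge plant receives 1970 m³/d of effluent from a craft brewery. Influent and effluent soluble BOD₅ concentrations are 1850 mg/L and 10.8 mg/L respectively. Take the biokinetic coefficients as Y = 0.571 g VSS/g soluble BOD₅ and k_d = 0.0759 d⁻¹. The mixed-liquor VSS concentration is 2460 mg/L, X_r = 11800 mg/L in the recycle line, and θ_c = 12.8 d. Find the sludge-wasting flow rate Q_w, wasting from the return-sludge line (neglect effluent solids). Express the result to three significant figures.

Q_w ≈ 88.9 m³/d

From the SRT design equation V = Y Q (S₀−S) θ_c / [X (1 + k_d θ_c)] = 0.571 × 1970 × (1850 − 10.8) × 12.8 / [2460 × (1 + 0.0759 × 12.8)] = 2.65×10^7 / 4850 = 5460 m³.
Wasting from the return line (neglecting effluent solids): Q_w = V·X / (θ_c·X_r) = 5460 × 2460 / (12.8 × 11800) = 88.93 m³/d.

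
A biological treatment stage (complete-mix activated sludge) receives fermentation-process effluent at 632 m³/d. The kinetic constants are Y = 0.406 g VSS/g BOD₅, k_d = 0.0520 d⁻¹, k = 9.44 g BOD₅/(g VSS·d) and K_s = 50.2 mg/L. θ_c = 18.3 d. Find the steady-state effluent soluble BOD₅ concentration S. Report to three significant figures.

S ≈ 1.44 mg/L

From the Monod/SRT balance for a CMAS, S = K_s·(1+k_d θ_c)/[θ_c·(Y k − k_d) − 1] = 50.2 × (1 + 0.0520 × 18.3) / [18.3 × (0.406 × 9.44 − 0.0520) − 1] = 97.97 / 68.19 = 1.437 mg/L.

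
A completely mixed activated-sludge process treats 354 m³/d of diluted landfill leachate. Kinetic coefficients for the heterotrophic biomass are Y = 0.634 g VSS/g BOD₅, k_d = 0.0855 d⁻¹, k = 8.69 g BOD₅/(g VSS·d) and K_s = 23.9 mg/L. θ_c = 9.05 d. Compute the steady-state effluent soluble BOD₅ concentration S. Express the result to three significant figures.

S ≈ 0.882 mg/L

For a completely mixed reactor with recycle the Lawrence–McCarty relation gives S = K_s·(1 + k_d·θ_c) / [θ_c·(Y·k − k_d) − 1] = 23.9 × (1 + 0.0855 × 9.05) / [9.05 × (0.634 × 8.69 − 0.0855) − 1] = 42.39 / 48.09 = 0.8816 mg/L.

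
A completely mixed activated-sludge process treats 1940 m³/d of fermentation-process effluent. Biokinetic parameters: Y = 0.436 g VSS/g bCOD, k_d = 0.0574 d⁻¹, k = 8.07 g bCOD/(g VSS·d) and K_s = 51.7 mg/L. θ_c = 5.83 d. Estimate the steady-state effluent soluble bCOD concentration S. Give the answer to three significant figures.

For a completely mixed reactor with recycle the Lawrence–McCarty relation gives S = K_s·(1 + k_d·θ_c) / [θ_c·(Y·k − k_d) − 1] = 51.7 × (1 + 0.0574 × 5.83) / [5.83 × (0.436 × 8.07 − 0.0574) − 1] = 69.00 / 19.18 = 3.598 mg/L.

S ≈ 3.60 mg/L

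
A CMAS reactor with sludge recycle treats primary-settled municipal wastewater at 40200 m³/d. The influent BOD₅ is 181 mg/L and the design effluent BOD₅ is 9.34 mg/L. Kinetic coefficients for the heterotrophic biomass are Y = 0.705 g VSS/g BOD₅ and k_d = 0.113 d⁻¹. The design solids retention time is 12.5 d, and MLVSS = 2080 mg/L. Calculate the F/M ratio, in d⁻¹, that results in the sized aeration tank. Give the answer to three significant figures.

F/M ≈ 0.289 d⁻¹

Rearranging the biomass balance for a CMAS with decay, V = Y·Q·ΔS·θ_c / [X·(1+k_d θ_c)] = 0.705 × 40200 × (181 − 9.34) × 12.5 / [2080 × (1 + 0.113 × 12.5)] = 6.08×10^7 / 5018 = 12119 m³.
F/M = Q·S₀ / (V·X) = 40200 × 181 / (12119 × 2080) = 0.2887 g BOD₅·(g VSS·d)⁻¹.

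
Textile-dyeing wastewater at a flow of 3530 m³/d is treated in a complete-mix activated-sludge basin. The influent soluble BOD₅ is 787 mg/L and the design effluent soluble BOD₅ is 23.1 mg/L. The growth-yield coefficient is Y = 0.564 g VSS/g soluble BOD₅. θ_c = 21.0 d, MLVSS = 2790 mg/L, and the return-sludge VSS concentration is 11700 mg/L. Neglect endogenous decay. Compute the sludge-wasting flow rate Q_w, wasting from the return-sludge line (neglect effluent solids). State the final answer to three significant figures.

Q_w ≈ 130 m³/d

V·X = Y·Q·ΔS·θ_c gives V = 0.564 × 3530 × (787 − 23.1) × 21.0 / 2790 = 11447 m³.
Q_w = (V·X)/(θ_c X_r) = 11447 × 2790 / (21.0 × 11700) = 130.0 m³/d.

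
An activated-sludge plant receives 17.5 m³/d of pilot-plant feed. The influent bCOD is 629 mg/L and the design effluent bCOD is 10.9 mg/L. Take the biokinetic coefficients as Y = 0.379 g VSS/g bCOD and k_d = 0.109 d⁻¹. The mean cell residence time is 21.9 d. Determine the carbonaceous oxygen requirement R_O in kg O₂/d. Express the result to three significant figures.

Observed yield with endogenous decay: Y_obs = Y / (1 + k_d·θ_c) = 0.379 / (1 + 0.109 × 21.9) = 0.379 / 3.387 = 0.1119 g VSS/g bCOD.
Substrate removed = Q·(S₀ − S) = 17.5 m³/d × (629 − 10.9) g/m³ = 1.08×10^4 g/d = 10.82 kg/d.
Biomass synthesised: P_X = Y_obs × 10.82 = 1.210 kg VSS/d.
Carbonaceous O₂ demand = substrate oxidised − cell-mass equivalent = 10.82 − 1.42 × 1.210 = 9.098 kg O₂/d.

R_O ≈ 9.10 kg O₂/d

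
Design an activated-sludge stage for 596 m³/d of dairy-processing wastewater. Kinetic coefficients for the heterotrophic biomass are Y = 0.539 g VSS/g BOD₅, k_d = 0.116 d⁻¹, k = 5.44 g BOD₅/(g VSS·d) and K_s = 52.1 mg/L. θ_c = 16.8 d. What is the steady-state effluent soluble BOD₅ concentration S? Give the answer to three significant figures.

S ≈ 3.32 mg/L

Effluent substrate depends only on kinetics and SRT: S = K_s(1 + k_d θ_c) / [θ_c(Yk − k_d) − 1] = 52.1 × (1 + 0.116 × 16.8) / [16.8 × (0.539 × 5.44 − 0.116) − 1] = 153.6 / 46.31 = 3.317 mg/L.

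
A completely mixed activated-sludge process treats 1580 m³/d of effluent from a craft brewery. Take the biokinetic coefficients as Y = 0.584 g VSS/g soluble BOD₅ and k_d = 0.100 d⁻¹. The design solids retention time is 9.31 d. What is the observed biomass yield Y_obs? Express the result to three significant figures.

Y_obs ≈ 0.302 g VSS/g soluble BOD₅

Y_obs = Y / (1 + k_d θ_c) = 0.584 / (1 + 0.100 × 9.31) = 0.584 / 1.931 = 0.3024.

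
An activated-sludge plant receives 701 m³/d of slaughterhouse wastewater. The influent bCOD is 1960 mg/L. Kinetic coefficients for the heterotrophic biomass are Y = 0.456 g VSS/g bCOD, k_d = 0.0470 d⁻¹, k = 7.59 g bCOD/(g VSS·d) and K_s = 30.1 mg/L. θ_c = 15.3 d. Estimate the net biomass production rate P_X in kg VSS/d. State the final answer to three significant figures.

P_X ≈ 364 kg VSS/d

Effluent substrate depends only on kinetics and SRT: S = K_s(1 + k_d θ_c) / [θ_c(Yk − k_d) − 1] = 30.1 × (1 + 0.0470 × 15.3) / [15.3 × (0.456 × 7.59 − 0.0470) − 1] = 51.74 / 51.23 = 1.010 mg/L.
The observed yield is Y_obs = Y/(1 + k_d·θ_c) = 0.456 / (1 + 0.0470 × 15.3) = 0.456 / 1.719 = 0.2653 g VSS per g bCOD removed.
ΔS = 1960 − 1.01 = 1959 mg/L, so the substrate removal rate is 701 × 1959/1000 = 1373 kg bCOD/d.
Net biomass production P_X = Y_obs × Q·(S₀ − S) = 0.2653 × 1373 = 364.3 kg VSS/d.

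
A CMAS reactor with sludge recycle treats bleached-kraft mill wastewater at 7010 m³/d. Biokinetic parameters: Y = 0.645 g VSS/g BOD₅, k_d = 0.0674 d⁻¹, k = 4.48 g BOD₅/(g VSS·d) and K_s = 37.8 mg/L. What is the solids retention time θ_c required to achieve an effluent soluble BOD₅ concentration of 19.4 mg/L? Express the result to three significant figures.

Specific growth rate at S = 19.4 mg/L: μ = YkS/(K_s+S) = 0.645·4.48·19.4/(37.8+19.4) = 0.9800 d⁻¹.
θ_c = 1/(μ − k_d) = 1/(0.9800 − 0.0674) = 1/0.9126 = 1.096 d.

θ_c ≈ 1.10 d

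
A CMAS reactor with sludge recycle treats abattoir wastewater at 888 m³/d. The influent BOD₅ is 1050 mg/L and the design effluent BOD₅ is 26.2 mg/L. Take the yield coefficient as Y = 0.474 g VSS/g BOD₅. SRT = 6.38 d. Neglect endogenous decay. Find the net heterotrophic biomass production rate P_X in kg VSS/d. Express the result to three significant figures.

P_X ≈ 431 kg VSS/d

No decay correction is needed, so Y_obs = Y = 0.474.
Substrate removed = Q·(S₀ − S) = 888 m³/d × (1050 − 26.2) g/m³ = 9.09×10^5 g/d = 909.1 kg/d.
P_X = Y_obs · Q(S₀ − S) = 0.4740 × 909.1 = 430.9 kg VSS/d.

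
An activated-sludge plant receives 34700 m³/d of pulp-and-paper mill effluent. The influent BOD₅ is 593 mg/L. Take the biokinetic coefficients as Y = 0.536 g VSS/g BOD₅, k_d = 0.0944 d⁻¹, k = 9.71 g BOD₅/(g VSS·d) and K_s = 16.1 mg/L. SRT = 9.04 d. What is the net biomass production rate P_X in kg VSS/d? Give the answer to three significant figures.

P_X ≈ 5940 kg VSS/d

From the Monod/SRT balance for a CMAS, S = K_s·(1+k_d θ_c)/[θ_c·(Y k − k_d) − 1] = 16.1 × (1 + 0.0944 × 9.04) / [9.04 × (0.536 × 9.71 − 0.0944) − 1] = 29.84 / 45.20 = 0.6602 mg/L.
Y_obs = Y / (1 + k_d θ_c) = 0.536 / (1 + 0.0944 × 9.04) = 0.536 / 1.853 = 0.2892.
Mass of BOD₅ removed per day: Q(S₀ − S) = 34700 × 592.3 g/m³ = 20554 kg/d.
P_X = Y_obs · Q(S₀ − S) = 0.2892 × 20554 = 5944 kg VSS/d.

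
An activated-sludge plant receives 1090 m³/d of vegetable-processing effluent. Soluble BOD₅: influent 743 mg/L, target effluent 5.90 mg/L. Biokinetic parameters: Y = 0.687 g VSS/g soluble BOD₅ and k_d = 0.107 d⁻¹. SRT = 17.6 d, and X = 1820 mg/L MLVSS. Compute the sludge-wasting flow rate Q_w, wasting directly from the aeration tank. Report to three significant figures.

Q_w ≈ 105 m³/d

Steady-state biomass mass balance: V·X·(1 + k_d·θ_c) = Y·Q·(S₀ − S)·θ_c, so V = 0.687 × 1090 × (743 − 5.90) × 17.6 / [1820 × (1 + 0.107 × 17.6)] = 9.71×10^6 / 5247 = 1851 m³.
With mixed-liquor wasting, θ_c = V/Q_w, so Q_w = V/θ_c = 1851/17.6 = 105.2 m³/d.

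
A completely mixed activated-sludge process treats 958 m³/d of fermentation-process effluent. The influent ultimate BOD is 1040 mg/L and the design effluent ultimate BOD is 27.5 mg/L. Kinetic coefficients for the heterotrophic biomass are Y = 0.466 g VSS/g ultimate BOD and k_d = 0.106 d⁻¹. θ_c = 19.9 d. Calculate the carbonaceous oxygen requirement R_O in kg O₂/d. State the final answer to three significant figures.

R_O ≈ 764 kg O₂/d

Observed yield with endogenous decay: Y_obs = Y / (1 + k_d·θ_c) = 0.466 / (1 + 0.106 × 19.9) = 0.466 / 3.109 = 0.1499 g VSS/g ultimate BOD.
Substrate removed = Q·(S₀ − S) = 958 m³/d × (1040 − 27.5) g/m³ = 9.7×10^5 g/d = 970.0 kg/d.
Biomass synthesised: P_X = Y_obs × 970.0 = 145.4 kg VSS/d.
R_O = Q·(S₀ − S) − 1.42·P_X = 970.0 − 1.42 × 145.4 = 763.6 kg O₂/d.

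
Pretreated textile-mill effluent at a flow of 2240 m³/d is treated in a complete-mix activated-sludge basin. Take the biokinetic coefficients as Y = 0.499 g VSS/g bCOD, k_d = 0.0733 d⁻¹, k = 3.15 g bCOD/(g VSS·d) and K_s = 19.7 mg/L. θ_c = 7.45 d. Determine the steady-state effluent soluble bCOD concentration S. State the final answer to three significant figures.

S ≈ 3.00 mg/L

From the Monod/SRT balance for a CMAS, S = K_s·(1+k_d θ_c)/[θ_c·(Y k − k_d) − 1] = 19.7 × (1 + 0.0733 × 7.45) / [7.45 × (0.499 × 3.15 − 0.0733) − 1] = 30.46 / 10.16 = 2.997 mg/L.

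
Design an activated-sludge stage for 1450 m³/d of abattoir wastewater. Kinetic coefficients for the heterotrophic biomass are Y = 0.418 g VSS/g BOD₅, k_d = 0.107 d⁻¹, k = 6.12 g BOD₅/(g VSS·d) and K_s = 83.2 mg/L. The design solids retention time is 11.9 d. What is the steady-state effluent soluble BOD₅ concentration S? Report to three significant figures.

S ≈ 6.71 mg/L

Effluent substrate depends only on kinetics and SRT: S = K_s(1 + k_d θ_c) / [θ_c(Yk − k_d) − 1] = 83.2 × (1 + 0.107 × 11.9) / [11.9 × (0.418 × 6.12 − 0.107) − 1] = 189.1 / 28.17 = 6.714 mg/L.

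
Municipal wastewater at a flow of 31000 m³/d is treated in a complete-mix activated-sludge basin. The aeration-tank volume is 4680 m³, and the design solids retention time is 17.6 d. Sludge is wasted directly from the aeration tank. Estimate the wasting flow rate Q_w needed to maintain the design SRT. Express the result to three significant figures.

With mixed-liquor wasting, θ_c = V/Q_w, so Q_w = V/θ_c = 4680/17.6 = 265.9 m³/d.

Q_w ≈ 266 m³/d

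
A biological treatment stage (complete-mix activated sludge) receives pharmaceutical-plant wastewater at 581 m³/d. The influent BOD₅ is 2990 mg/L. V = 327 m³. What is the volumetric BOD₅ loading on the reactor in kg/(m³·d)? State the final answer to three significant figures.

L_v ≈ 5.31 kg BOD₅/(m³·d)

Volumetric loading L_v = Q·S₀ / V = 581 × 2990 g/m³ / 327.0 m³ = 5313 g/(m³·d) = 5.313 kg BOD₅/(m³·d).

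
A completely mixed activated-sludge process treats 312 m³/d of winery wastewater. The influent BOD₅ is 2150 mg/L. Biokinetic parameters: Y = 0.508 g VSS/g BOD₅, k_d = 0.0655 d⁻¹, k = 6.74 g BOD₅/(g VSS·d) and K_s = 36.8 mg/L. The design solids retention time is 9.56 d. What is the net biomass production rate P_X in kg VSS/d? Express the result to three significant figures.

P_X ≈ 209 kg VSS/d

From the Monod/SRT balance for a CMAS, S = K_s·(1+k_d θ_c)/[θ_c·(Y k − k_d) − 1] = 36.8 × (1 + 0.0655 × 9.56) / [9.56 × (0.508 × 6.74 − 0.0655) − 1] = 59.84 / 31.11 = 1.924 mg/L.
Observed yield with endogenous decay: Y_obs = Y / (1 + k_d·θ_c) = 0.508 / (1 + 0.0655 × 9.56) = 0.508 / 1.626 = 0.3124 g VSS/g BOD₅.
Q·(S₀ − S) = 312 × (2150 − 1.92) × 10⁻³ = 670.2 kg/d removed.
So the net sludge growth is P_X = 0.3124 × 670.2 = 209.4 kg VSS/d.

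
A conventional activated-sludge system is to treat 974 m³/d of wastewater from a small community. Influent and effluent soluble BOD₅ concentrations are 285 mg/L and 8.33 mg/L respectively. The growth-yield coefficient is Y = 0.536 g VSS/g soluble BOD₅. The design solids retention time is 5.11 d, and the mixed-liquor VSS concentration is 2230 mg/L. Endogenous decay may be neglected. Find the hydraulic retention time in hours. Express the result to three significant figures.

τ ≈ 8.16 h

V·X = Y·Q·ΔS·θ_c gives V = 0.536 × 974 × (285 − 8.33) × 5.11 / 2230 = 331.0 m³.
τ = V/Q = 331.0/974 = 0.3398 d, or 8.156 h.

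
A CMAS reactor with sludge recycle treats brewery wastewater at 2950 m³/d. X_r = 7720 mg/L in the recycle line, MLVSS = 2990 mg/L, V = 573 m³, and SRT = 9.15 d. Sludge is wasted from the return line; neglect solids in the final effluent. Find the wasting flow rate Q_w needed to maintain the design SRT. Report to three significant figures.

Q_w ≈ 24.3 m³/d

Wasting from the return line (neglecting effluent solids): Q_w = V·X / (θ_c·X_r) = 573.0 × 2990 / (9.15 × 7720) = 24.25 m³/d.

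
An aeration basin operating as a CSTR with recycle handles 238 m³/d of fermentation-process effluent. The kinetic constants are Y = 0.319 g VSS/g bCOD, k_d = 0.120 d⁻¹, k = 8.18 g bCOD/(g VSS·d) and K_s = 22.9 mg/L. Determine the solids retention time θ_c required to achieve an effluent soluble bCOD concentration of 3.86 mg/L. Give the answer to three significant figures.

θ_c ≈ 3.90 d

At the target effluent, Y k S/(K_s+S) = 0.319×8.18×3.86/26.76 = 0.3764 d⁻¹.
θ_c = 1/(μ − k_d) = 1/(0.3764 − 0.120) = 1/0.2564 = 3.900 d.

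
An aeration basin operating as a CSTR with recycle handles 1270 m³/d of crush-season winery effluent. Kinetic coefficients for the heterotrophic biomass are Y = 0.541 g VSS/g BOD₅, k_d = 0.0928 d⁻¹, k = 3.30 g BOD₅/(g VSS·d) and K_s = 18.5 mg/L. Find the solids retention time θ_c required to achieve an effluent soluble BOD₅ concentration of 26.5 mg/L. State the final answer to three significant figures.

θ_c ≈ 1.04 d

From 1/θ_c = Y·k·S/(K_s + S) − k_d: Y·k·S/(K_s+S) = 0.541 × 3.30 × 26.5 / (18.5 + 26.5) = 1.051 d⁻¹.
1/θ_c = 1.051 − 0.0928 = 0.9585 d⁻¹, so θ_c = 1.043 d.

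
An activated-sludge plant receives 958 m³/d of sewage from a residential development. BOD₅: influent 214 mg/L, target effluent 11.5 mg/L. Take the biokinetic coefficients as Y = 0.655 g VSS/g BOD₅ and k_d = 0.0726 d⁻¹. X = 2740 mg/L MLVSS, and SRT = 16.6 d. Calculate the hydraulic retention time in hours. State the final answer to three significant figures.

τ ≈ 8.75 h

From the SRT design equation V = Y Q (S₀−S) θ_c / [X (1 + k_d θ_c)] = 0.655 × 958 × (214 − 11.5) × 16.6 / [2740 × (1 + 0.0726 × 16.6)] = 2.11×10^6 / 6042 = 349.1 m³.
Hydraulic retention time τ = V/Q = 349.1 / 958 = 0.3644 d = 8.746 h.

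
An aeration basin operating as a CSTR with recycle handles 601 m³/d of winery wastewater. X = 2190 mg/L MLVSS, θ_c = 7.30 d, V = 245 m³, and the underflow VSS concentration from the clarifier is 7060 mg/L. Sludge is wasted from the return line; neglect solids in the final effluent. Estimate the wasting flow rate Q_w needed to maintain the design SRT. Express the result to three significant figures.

Wasting from the return line (neglecting effluent solids): Q_w = V·X / (θ_c·X_r) = 245.0 × 2190 / (7.30 × 7060) = 10.41 m³/d.

Q_w ≈ 10.4 m³/d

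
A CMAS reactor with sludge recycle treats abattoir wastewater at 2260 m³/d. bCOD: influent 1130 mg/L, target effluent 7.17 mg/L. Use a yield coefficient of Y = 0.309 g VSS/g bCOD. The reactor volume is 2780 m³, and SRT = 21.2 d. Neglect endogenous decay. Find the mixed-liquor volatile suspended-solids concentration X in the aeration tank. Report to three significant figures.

Without decay, X = Y Q (S₀−S) θ_c / V = 0.309 × 2260 × (1130 − 7.17) × 21.2 / 2780 = 5980 mg/L.

X ≈ 5980 mg/L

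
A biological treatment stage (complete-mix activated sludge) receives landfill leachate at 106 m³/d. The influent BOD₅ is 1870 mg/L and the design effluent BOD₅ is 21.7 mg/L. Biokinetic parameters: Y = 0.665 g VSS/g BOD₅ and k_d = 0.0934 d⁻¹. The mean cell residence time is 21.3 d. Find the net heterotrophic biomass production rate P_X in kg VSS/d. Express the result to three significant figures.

P_X ≈ 43.6 kg VSS/d

The observed yield is Y_obs = Y/(1 + k_d·θ_c) = 0.665 / (1 + 0.0934 × 21.3) = 0.665 / 2.989 = 0.2225 g VSS per g BOD₅ removed.
Q·(S₀ − S) = 106 × (1870 − 21.7) × 10⁻³ = 195.9 kg/d removed.
Net biomass production P_X = Y_obs × Q·(S₀ − S) = 0.2225 × 195.9 = 43.58 kg VSS/d.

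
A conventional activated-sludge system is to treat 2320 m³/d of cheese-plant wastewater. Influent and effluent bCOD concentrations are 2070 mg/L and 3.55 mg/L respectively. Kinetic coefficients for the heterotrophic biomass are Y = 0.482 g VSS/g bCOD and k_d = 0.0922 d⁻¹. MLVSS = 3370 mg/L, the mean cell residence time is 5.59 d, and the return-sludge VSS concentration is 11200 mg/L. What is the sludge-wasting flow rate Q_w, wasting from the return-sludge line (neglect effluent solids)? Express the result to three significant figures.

From the SRT design equation V = Y Q (S₀−S) θ_c / [X (1 + k_d θ_c)] = 0.482 × 2320 × (2070 − 3.55) × 5.59 / [3370 × (1 + 0.0922 × 5.59)] = 1.29×10^7 / 5107 = 2529 m³.
Q_w = (V·X)/(θ_c X_r) = 2529 × 3370 / (5.59 × 11200) = 136.1 m³/d.

Q_w ≈ 136 m³/d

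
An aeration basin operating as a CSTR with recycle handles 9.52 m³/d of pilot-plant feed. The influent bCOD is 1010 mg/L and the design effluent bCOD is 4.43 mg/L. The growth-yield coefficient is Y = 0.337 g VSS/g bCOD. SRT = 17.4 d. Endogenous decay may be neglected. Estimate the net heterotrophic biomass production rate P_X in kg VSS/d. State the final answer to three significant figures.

P_X ≈ 3.23 kg VSS/d

With endogenous decay neglected, the observed yield equals the true yield: Y_obs = Y = 0.337 g VSS/g bCOD.
Substrate removed = Q·(S₀ − S) = 9.52 m³/d × (1010 − 4.43) g/m³ = 9.57×10^3 g/d = 9.573 kg/d.
Net biomass production P_X = Y_obs × Q·(S₀ − S) = 0.3370 × 9.573 = 3.226 kg VSS/d.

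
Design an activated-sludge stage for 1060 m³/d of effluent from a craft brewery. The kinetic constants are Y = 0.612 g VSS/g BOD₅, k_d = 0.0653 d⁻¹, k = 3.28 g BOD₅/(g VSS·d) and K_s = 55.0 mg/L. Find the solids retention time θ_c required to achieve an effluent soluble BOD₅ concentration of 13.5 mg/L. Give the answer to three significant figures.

θ_c ≈ 3.03 d

Specific growth rate at S = 13.5 mg/L: μ = YkS/(K_s+S) = 0.612·3.28·13.5/(55.0+13.5) = 0.3956 d⁻¹.
Then 1/θ_c = μ − k_d = 0.3956 − 0.0653 = 0.3303 d⁻¹, giving θ_c = 3.027 d.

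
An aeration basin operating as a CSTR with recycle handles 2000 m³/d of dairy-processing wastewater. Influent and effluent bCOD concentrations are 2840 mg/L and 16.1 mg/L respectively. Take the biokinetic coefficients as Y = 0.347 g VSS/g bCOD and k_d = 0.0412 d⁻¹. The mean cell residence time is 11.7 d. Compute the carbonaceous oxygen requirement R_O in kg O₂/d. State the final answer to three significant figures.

R_O ≈ 3770 kg O₂/d

The observed yield is Y_obs = Y/(1 + k_d·θ_c) = 0.347 / (1 + 0.0412 × 11.7) = 0.347 / 1.482 = 0.2341 g VSS per g bCOD removed.
Q·(S₀ − S) = 2000 × (2840 − 16.1) × 10⁻³ = 5648 kg/d removed.
Net sludge production P_X = 0.2341 × 5648 = 1322 kg VSS/d.
Carbonaceous O₂ demand = substrate oxidised − cell-mass equivalent = 5648 − 1.42 × 1322 = 3770 kg O₂/d.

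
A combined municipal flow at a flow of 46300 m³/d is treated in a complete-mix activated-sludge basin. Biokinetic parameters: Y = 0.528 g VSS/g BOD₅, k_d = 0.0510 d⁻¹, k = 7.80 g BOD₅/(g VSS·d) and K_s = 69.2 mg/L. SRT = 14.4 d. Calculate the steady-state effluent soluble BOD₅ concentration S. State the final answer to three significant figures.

S ≈ 2.08 mg/L

Effluent substrate depends only on kinetics and SRT: S = K_s(1 + k_d θ_c) / [θ_c(Yk − k_d) − 1] = 69.2 × (1 + 0.0510 × 14.4) / [14.4 × (0.528 × 7.80 − 0.0510) − 1] = 120.0 / 57.57 = 2.085 mg/L.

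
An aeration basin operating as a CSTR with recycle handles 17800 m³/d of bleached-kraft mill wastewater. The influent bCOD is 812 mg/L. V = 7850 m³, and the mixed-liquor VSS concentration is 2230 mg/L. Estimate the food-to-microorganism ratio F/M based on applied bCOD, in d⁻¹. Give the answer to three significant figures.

F/M = applied load / biomass = Q·S₀/(V·X) = 17800 × 812 / (7850 × 2230) = 0.8257 d⁻¹.

F/M ≈ 0.826 d⁻¹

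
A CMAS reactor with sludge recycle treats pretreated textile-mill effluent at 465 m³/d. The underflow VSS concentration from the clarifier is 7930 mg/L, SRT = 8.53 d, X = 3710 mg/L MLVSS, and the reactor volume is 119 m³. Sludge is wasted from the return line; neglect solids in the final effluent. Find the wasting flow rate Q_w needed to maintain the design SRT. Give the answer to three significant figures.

Q_w = (V·X)/(θ_c X_r) = 119.0 × 3710 / (8.53 × 7930) = 6.527 m³/d.

Q_w ≈ 6.53 m³/d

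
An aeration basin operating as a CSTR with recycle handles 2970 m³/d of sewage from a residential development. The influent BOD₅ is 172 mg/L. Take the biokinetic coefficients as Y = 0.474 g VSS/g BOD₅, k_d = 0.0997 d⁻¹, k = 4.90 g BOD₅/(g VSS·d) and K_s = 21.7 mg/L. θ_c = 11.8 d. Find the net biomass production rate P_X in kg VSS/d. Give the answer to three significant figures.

P_X ≈ 110 kg VSS/d

For a completely mixed reactor with recycle the Lawrence–McCarty relation gives S = K_s·(1 + k_d·θ_c) / [θ_c·(Y·k − k_d) − 1] = 21.7 × (1 + 0.0997 × 11.8) / [11.8 × (0.474 × 4.90 − 0.0997) − 1] = 47.23 / 25.23 = 1.872 mg/L.
Correct the yield for decay: Y_obs = Y/(1 + k_d θ_c) = 0.474 / (1 + 0.0997 × 11.8) = 0.474 / 2.176 = 0.2178.
Substrate removed = Q·(S₀ − S) = 2970 m³/d × (172 − 1.87) g/m³ = 5.05×10^5 g/d = 505.3 kg/d.
So the net sludge growth is P_X = 0.2178 × 505.3 = 110.0 kg VSS/d.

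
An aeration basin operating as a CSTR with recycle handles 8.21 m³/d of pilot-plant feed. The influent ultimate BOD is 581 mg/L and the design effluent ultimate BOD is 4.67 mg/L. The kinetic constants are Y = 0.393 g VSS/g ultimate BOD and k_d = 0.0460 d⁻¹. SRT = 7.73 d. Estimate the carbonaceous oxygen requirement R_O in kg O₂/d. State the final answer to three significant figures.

R_O ≈ 2.78 kg O₂/d

Y_obs = Y / (1 + k_d θ_c) = 0.393 / (1 + 0.0460 × 7.73) = 0.393 / 1.356 = 0.2899.
ΔS = 581 − 4.67 = 576.3 mg/L, so the substrate removal rate is 8.21 × 576.3/1000 = 4.732 kg ultimate BOD/d.
Biomass synthesised: P_X = Y_obs × 4.732 = 1.372 kg VSS/d.
R_O = Q·ΔS − 1.42 P_X = 4.732 − 1.948 = 2.784 kg O₂/d.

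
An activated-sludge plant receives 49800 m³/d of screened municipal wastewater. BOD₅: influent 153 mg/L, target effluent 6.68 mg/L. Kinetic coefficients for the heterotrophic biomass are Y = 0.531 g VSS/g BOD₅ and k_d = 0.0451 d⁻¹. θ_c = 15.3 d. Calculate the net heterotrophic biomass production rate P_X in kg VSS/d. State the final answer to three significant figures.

P_X ≈ 2290 kg VSS/d

Correct the yield for decay: Y_obs = Y/(1 + k_d θ_c) = 0.531 / (1 + 0.0451 × 15.3) = 0.531 / 1.690 = 0.3142.
Mass of BOD₅ removed per day: Q(S₀ − S) = 49800 × 146.3 g/m³ = 7287 kg/d.
P_X = Y_obs · Q(S₀ − S) = 0.3142 × 7287 = 2289 kg VSS/d.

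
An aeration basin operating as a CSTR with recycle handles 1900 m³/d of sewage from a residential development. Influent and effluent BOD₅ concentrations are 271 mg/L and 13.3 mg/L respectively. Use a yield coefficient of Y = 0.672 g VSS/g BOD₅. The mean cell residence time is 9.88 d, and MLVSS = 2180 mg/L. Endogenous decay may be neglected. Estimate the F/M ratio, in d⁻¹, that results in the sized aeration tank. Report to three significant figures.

F/M ≈ 0.158 d⁻¹

Biomass mass balance (decay neglected): V·X = Y·Q·(S₀ − S)·θ_c, so V = 0.672 × 1900 × (271 − 13.3) × 9.88 / 2180 = 1491 m³.
F/M = Q·S₀ / (V·X) = 1900 × 271 / (1491 × 2180) = 0.1584 g BOD₅·(g VSS·d)⁻¹.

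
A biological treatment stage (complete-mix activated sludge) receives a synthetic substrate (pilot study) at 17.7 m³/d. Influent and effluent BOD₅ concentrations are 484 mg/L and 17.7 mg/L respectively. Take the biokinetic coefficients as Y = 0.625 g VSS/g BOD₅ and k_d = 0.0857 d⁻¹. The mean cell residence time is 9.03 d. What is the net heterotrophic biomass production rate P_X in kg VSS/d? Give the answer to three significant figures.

Observed yield with endogenous decay: Y_obs = Y / (1 + k_d·θ_c) = 0.625 / (1 + 0.0857 × 9.03) = 0.625 / 1.774 = 0.3523 g VSS/g BOD₅.
ΔS = 484 − 17.7 = 466.3 mg/L, so the substrate removal rate is 17.7 × 466.3/1000 = 8.254 kg BOD₅/d.
Net biomass production P_X = Y_obs × Q·(S₀ − S) = 0.3523 × 8.254 = 2.908 kg VSS/d.

P_X ≈ 2.91 kg VSS/d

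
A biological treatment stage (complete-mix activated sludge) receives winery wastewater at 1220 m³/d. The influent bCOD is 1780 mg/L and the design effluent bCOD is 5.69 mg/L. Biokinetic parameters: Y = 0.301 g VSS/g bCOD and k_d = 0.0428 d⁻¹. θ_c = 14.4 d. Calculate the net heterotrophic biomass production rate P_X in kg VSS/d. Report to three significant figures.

Y_obs = Y / (1 + k_d θ_c) = 0.301 / (1 + 0.0428 × 14.4) = 0.301 / 1.616 = 0.1862.
Substrate removed = Q·(S₀ − S) = 1220 m³/d × (1780 − 5.69) g/m³ = 2.16×10^6 g/d = 2165 kg/d.
So the net sludge growth is P_X = 0.1862 × 2165 = 403.1 kg VSS/d.

P_X ≈ 403 kg VSS/d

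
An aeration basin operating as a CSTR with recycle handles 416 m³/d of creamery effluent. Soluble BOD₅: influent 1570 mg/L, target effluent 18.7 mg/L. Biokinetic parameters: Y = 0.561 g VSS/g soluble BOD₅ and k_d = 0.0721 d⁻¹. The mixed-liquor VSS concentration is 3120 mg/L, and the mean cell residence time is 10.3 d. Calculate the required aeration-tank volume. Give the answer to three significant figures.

Steady-state biomass mass balance: V·X·(1 + k_d·θ_c) = Y·Q·(S₀ − S)·θ_c, so V = 0.561 × 416 × (1570 − 18.7) × 10.3 / [3120 × (1 + 0.0721 × 10.3)] = 3.73×10^6 / 5437 = 685.9 m³.

V ≈ 686 m³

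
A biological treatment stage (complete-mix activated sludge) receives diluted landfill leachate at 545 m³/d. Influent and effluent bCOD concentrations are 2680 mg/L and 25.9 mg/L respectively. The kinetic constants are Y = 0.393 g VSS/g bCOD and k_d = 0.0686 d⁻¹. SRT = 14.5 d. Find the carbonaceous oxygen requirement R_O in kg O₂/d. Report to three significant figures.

Y_obs = Y / (1 + k_d θ_c) = 0.393 / (1 + 0.0686 × 14.5) = 0.393 / 1.995 = 0.1970.
ΔS = 2680 − 25.9 = 2654 mg/L, so the substrate removal rate is 545 × 2654/1000 = 1446 kg bCOD/d.
Net sludge production P_X = 0.1970 × 1446 = 285.0 kg VSS/d.
R_O = Q·ΔS − 1.42 P_X = 1446 − 404.7 = 1042 kg O₂/d.

R_O ≈ 1040 kg O₂/d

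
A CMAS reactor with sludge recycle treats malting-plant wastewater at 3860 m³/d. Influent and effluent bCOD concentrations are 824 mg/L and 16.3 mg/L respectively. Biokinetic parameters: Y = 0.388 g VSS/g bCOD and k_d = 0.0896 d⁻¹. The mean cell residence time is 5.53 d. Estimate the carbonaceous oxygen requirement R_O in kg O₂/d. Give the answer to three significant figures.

R_O ≈ 1970 kg O₂/d

Y_obs = Y / (1 + k_d θ_c) = 0.388 / (1 + 0.0896 × 5.53) = 0.388 / 1.495 = 0.2594.
Mass of bCOD removed per day: Q(S₀ − S) = 3860 × 807.7 g/m³ = 3118 kg/d.
Biomass synthesised: P_X = Y_obs × 3118 = 808.9 kg VSS/d.
R_O = Q·(S₀ − S) − 1.42·P_X = 3118 − 1.42 × 808.9 = 1969 kg O₂/d.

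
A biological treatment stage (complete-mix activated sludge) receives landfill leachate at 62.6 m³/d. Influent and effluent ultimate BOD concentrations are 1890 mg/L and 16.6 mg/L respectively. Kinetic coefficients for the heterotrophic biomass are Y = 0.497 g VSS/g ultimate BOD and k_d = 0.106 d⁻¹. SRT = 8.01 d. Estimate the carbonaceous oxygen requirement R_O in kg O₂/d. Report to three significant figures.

R_O ≈ 72.5 kg O₂/d

The observed yield is Y_obs = Y/(1 + k_d·θ_c) = 0.497 / (1 + 0.106 × 8.01) = 0.497 / 1.849 = 0.2688 g VSS per g ultimate BOD removed.
ΔS = 1890 − 16.6 = 1873 mg/L, so the substrate removal rate is 62.6 × 1873/1000 = 117.3 kg ultimate BOD/d.
Net sludge production P_X = 0.2688 × 117.3 = 31.52 kg VSS/d.
Carbonaceous O₂ demand = substrate oxidised − cell-mass equivalent = 117.3 − 1.42 × 31.52 = 72.51 kg O₂/d.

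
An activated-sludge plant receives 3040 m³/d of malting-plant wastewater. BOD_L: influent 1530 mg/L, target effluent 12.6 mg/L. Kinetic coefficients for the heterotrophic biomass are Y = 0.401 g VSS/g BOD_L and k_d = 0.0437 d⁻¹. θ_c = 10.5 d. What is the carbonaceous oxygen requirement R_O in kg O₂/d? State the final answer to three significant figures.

The observed yield is Y_obs = Y/(1 + k_d·θ_c) = 0.401 / (1 + 0.0437 × 10.5) = 0.401 / 1.459 = 0.2749 g VSS per g BOD_L removed.
Substrate removed = Q·(S₀ − S) = 3040 m³/d × (1530 − 12.6) g/m³ = 4.61×10^6 g/d = 4613 kg/d.
P_X = Y_obs·Q·(S₀ − S) = 0.2749 × 4613 = 1268 kg VSS/d.
R_O = Q·ΔS − 1.42 P_X = 4613 − 1801 = 2812 kg O₂/d.

R_O ≈ 2810 kg O₂/d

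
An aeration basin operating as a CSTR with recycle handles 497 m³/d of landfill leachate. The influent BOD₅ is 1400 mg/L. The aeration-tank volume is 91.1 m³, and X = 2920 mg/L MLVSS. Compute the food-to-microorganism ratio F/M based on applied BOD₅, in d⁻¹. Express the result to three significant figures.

F/M ≈ 2.62 d⁻¹

F/M = Q·S₀ / (V·X) = 497 × 1400 / (91.10 × 2920) = 2.616 g BOD₅·(g VSS·d)⁻¹.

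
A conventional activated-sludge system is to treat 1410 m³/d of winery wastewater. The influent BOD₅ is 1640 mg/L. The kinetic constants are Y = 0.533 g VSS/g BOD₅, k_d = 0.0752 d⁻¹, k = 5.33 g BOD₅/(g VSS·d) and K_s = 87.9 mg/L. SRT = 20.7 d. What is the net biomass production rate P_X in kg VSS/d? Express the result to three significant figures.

P_X ≈ 481 kg VSS/d

From the Monod/SRT balance for a CMAS, S = K_s·(1+k_d θ_c)/[θ_c·(Y k − k_d) − 1] = 87.9 × (1 + 0.0752 × 20.7) / [20.7 × (0.533 × 5.33 − 0.0752) − 1] = 224.7 / 56.25 = 3.995 mg/L.
Observed yield with endogenous decay: Y_obs = Y / (1 + k_d·θ_c) = 0.533 / (1 + 0.0752 × 20.7) = 0.533 / 2.557 = 0.2085 g VSS/g BOD₅.
ΔS = 1640 − 4.00 = 1636 mg/L, so the substrate removal rate is 1410 × 1636/1000 = 2307 kg BOD₅/d.
So the net sludge growth is P_X = 0.2085 × 2307 = 480.9 kg VSS/d.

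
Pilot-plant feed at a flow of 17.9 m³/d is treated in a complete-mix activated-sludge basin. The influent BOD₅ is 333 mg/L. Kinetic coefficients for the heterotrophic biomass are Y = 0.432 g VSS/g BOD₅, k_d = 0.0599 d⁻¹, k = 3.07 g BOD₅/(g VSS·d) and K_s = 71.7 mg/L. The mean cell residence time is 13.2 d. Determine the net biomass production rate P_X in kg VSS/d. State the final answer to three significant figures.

P_X ≈ 1.40 kg VSS/d

Effluent substrate depends only on kinetics and SRT: S = K_s(1 + k_d θ_c) / [θ_c(Yk − k_d) − 1] = 71.7 × (1 + 0.0599 × 13.2) / [13.2 × (0.432 × 3.07 − 0.0599) − 1] = 128.4 / 15.72 = 8.170 mg/L.
The observed yield is Y_obs = Y/(1 + k_d·θ_c) = 0.432 / (1 + 0.0599 × 13.2) = 0.432 / 1.791 = 0.2412 g VSS per g BOD₅ removed.
Substrate removed = Q·(S₀ − S) = 17.9 m³/d × (333 − 8.17) g/m³ = 5.81×10^3 g/d = 5.814 kg/d.
P_X = Y_obs · Q(S₀ − S) = 0.2412 × 5.814 = 1.403 kg VSS/d.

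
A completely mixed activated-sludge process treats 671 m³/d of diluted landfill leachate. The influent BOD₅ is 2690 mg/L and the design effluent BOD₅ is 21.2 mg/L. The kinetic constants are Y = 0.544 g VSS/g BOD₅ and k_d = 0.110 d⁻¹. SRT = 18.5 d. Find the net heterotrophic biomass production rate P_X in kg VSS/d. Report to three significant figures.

Observed yield with endogenous decay: Y_obs = Y / (1 + k_d·θ_c) = 0.544 / (1 + 0.110 × 18.5) = 0.544 / 3.035 = 0.1792 g VSS/g BOD₅.
Q·(S₀ − S) = 671 × (2690 − 21.2) × 10⁻³ = 1791 kg/d removed.
Net biomass production P_X = Y_obs × Q·(S₀ − S) = 0.1792 × 1791 = 321.0 kg VSS/d.

P_X ≈ 321 kg VSS/d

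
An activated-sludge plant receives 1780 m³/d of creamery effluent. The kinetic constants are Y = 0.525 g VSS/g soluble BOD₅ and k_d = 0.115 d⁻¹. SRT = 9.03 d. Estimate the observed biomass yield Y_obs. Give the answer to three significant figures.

Correct the yield for decay: Y_obs = Y/(1 + k_d θ_c) = 0.525 / (1 + 0.115 × 9.03) = 0.525 / 2.038 = 0.2575.

Y_obs ≈ 0.258 g VSS/g soluble BOD₅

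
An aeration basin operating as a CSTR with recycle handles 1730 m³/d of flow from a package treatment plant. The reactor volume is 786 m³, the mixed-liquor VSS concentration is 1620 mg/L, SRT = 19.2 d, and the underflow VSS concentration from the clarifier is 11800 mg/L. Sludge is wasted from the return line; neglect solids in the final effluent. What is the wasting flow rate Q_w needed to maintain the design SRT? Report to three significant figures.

Q_w ≈ 5.62 m³/d

Wasting from the return line (neglecting effluent solids): Q_w = V·X / (θ_c·X_r) = 786.0 × 1620 / (19.2 × 11800) = 5.620 m³/d.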